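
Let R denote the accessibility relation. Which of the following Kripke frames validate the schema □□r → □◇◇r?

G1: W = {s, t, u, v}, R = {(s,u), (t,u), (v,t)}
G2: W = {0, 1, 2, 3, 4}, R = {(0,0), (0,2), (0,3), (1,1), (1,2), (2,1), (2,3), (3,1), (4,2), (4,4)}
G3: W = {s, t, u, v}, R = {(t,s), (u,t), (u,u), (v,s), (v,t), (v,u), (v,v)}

G2

This is the axiom for a generalized confluence (Geach) condition; its first-order frame correspondent is ∀x ∀z (xRz → ∃w (xR²w ∧ zR²w)).
G1: fails — sRu but no w with sR²w and uR²w.
G2: holds.
G3: fails — tRs but no w with tR²w and sR²w.
Valid on: G2.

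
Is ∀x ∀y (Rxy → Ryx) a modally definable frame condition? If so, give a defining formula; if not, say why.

This is a Sahlqvist condition; the B axiom p → □◇p defines it.
Suppose p→□◇p is valid. Take Rxy and set V(p)={x}. Then p at x, so □◇p at x, so ◇p at y, so some z with Ryz has p; z=x, i.e. Ryx.

Definable; p → □◇p defines it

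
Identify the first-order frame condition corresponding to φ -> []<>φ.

symmetry: forall x forall y (Rxy -> Ryx)

This is the B axiom.
Its frame correspondent is symmetry — forall x forall y (Rxy -> Ryx).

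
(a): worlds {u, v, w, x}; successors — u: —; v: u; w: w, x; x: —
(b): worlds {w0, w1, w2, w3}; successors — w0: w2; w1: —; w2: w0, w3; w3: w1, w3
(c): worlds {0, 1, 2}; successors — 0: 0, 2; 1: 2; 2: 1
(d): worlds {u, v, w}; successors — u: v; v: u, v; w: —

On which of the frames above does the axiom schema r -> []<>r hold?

The schema corresponds to symmetry: forall x forall y (Rxy -> Ryx).
(a): fails — Rvu but not Ruv.
(b): fails — Rw3w1 but not Rw1w3.
(c): fails — R02 but not R20.
(d): condition met.
Valid on: (d).

(d)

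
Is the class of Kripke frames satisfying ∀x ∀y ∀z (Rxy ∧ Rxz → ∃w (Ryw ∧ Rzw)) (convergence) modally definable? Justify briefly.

Yes — defined by ◇□p → □◇p

This is a Sahlqvist condition; the .2 axiom ◇□p → □◇p defines it.
Suppose ◇□p→□◇p is valid. Take Rxy, Rxz and set V(p)={w : Ryw}. Then □p at y so ◇□p at x, so □◇p at x, so ◇p at z, giving w with Rzw and Ryw.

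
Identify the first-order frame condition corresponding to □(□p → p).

shift-reflexivity: ∀x ∀y (Rxy → Ryy)

Suppose □(□p→p) is valid. Take Rxy and set V(p)={w : Ryw}. Then at y, □p holds; since □(□p→p) at x, □p→p at y, so p at y, i.e. Ryy.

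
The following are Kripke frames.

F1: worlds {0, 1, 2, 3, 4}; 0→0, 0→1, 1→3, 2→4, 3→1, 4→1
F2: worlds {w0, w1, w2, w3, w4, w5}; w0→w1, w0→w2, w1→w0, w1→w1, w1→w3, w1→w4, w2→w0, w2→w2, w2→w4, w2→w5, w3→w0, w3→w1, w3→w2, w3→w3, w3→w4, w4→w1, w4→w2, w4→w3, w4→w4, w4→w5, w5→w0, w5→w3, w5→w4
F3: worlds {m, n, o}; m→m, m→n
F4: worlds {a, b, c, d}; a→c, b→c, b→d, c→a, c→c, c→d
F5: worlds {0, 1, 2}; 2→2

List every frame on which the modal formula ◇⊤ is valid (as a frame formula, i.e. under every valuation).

F1, F2

Frame correspondent (Sahlqvist): ∀x ∃y Rxy — i.e. seriality.
F1: holds.
F2: holds.
F3: fails — world n has no successor.
F4: fails — world d has no successor.
F5: fails — world 0 has no successor.
Valid on: F1, F2.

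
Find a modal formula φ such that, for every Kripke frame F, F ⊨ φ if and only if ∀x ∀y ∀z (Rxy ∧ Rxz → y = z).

◇s → □s

The condition is partial functionality. The CD schema ◇s → □s defines it.
Suppose ◇s→□s is valid. Take Rxy, Rxz and set V(s)={y}. Then ◇s at x, so □s at x, so s at z, i.e. z=y.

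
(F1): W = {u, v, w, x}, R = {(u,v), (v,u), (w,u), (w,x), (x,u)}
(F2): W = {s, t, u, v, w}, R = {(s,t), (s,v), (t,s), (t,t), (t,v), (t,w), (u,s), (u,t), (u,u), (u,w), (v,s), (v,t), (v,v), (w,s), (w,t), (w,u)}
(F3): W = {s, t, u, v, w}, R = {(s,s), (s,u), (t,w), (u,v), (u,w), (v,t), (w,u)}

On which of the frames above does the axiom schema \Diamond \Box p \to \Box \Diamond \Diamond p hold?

Frame correspondent (Sahlqvist): \forall x \forall y \forall z ((xRy \wedge xRz) \to \exists w (yRw \wedge z R^2 w)) — i.e. a generalized confluence (Geach) condition.
(F1): fails — uRv, uRv but no t with vRt and vR²t.
(F2): holds.
(F3): fails — sRu, sRu but no w* with uRw* and uR²w*.
Valid on: (F2).

(F2)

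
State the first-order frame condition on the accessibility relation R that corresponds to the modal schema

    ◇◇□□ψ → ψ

This is a Sahlqvist (Geach-type) schema ◇^2□^2ψ → □^0◇^0ψ.
Minimal-valuation argument: fix x; take any y with xR^2y and any z with xR^0z. Set V(ψ) to the set of worlds R-reachable from y in exactly 2 steps. Then □^2ψ holds at y, so the antecedent holds at x; validity forces ◇^0ψ at z, giving a w with zR^0w and yR^2w.
First-order correspondent: ∀x ∀y (xR²y → ∃w (yR²w ∧ x = w)).

∀x ∀y (xR²y → ∃w (yR²w ∧ x = w))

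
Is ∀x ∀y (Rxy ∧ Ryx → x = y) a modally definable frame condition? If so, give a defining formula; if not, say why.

Any modally definable frame class is closed under surjective bounded morphisms.
The 4-cycle (worlds s,t,u,v with s→t→u→v→s) is antisymmetric. Sending even-indexed worlds to • and odd-indexed worlds to ∘ is a surjective bounded morphism onto the two-world frame with •↔∘, which is not antisymmetric.
So no modal formula (or set of formulas) defines exactly the antisymmetric frames.

Not modally definable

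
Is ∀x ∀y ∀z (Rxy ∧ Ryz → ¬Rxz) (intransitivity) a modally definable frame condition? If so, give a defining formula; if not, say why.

Modal frame validity is preserved under surjective bounded morphisms.
The 5-cycle (worlds w0,w1,w2,w3,w4 with w0→w1→w2→w3→w4→w0) is intransitive. Mapping every world to a single reflexive point • is a surjective bounded morphism; the reflexive point is not intransitive (R••∧R•• but R••).
So the class is not modally definable.

Not definable by any modal formula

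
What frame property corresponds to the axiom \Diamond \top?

seriality

This schema is equivalent to the D axiom □p → ◇p.
Its frame correspondent is seriality — \forall x \exists y Rxy.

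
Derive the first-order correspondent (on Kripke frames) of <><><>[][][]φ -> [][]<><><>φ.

This is a Sahlqvist (Geach-type) schema ◇^3□^3φ → □^2◇^3φ.
Minimal-valuation argument: fix x; take any y with xR^3y and any z with xR^2z. Set V(φ) to the set of worlds R-reachable from y in exactly 3 steps. Then □^3φ holds at y, so the antecedent holds at x; validity forces ◇^3φ at z, giving a w with zR^3w and yR^3w.
First-order correspondent: forall x forall y forall z ((x R^3 y & x R^2 z) -> exists w (y R^3 w & z R^3 w)).

forall x forall y forall z ((x R^3 y & x R^2 z) -> exists w (y R^3 w & z R^3 w))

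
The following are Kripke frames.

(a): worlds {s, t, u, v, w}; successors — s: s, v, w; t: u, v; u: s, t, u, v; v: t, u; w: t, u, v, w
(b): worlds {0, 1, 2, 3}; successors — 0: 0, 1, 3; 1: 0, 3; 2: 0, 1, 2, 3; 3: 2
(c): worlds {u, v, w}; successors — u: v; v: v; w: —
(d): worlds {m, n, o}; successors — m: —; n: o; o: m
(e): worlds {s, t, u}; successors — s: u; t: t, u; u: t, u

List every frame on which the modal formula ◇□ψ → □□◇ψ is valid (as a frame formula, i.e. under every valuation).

This is the axiom for a generalized confluence (Geach) condition; its first-order frame correspondent is ∀x ∀y ∀z ((xRy ∧ xR²z) → ∃w (yRw ∧ zRw)).
(a): fails — sRs, sR²v but no w* with sRw* and vRw*.
(b): fails — 0R0, 0R²3 but no w with 0Rw and 3Rw.
(c): ✓.
(d): fails — nRo, nR²m but no w with oRw and mRw.
(e): ✓.

(c), (e)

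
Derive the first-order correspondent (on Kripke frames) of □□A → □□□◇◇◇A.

∀x ∀z (xR³z → ∃w (xR²w ∧ zR³w))

This is a Sahlqvist (Geach-type) schema ◇^0□^2A → □^3◇^3A.
Minimal-valuation argument: fix x; take any y with xR^0y and any z with xR^3z. Set V(A) to the set of worlds R-reachable from y in exactly 2 steps. Then □^2A holds at y, so the antecedent holds at x; validity forces ◇^3A at z, giving a w with zR^3w and yR^2w.
First-order correspondent: ∀x ∀z (xR³z → ∃w (xR²w ∧ zR³w)).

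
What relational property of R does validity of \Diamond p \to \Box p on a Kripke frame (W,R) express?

This schema is the CD axiom.
Its frame correspondent is partial functionality — \forall x \forall y \forall z (Rxy \wedge Rxz \to y = z).

partial functionality: \forall x \forall y \forall z (Rxy \wedge Rxz \to y = z)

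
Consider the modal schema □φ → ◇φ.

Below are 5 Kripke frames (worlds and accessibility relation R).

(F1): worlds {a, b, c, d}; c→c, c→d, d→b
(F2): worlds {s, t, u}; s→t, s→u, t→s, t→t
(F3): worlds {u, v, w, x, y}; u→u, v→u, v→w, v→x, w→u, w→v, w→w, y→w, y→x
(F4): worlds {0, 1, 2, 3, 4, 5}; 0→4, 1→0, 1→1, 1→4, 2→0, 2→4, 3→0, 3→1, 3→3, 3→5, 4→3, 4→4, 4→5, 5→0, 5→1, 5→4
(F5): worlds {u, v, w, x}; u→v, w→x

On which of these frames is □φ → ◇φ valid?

(F4)

This is the axiom for seriality; its first-order frame correspondent is ∀x ∃y Rxy.
(F1): fails — world a has no successor.
(F2): fails — world u has no successor.
(F3): fails — world x has no successor.
(F4): satisfies the condition.
(F5): fails — world v has no successor.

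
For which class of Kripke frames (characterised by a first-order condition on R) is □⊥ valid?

emptiness of R

□⊥ is valid iff no world has any successor (otherwise □⊥ fails at any world with one).
The converse is a direct semantic check.
So the correspondent is emptiness of R.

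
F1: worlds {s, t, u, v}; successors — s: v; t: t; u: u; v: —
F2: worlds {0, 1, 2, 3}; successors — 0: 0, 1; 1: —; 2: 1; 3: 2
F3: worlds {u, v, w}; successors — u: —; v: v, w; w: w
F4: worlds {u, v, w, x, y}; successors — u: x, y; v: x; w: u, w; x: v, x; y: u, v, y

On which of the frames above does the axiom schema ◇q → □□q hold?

Frame correspondent (Sahlqvist): ∀x ∀y ∀z ((xRy ∧ xR²z) → ∃w (y = w ∧ z = w)) — i.e. a generalized confluence (Geach) condition.
F1: ✓.
F2: fails — 0R0, 0R²1 but 0 ≠ 1.
F3: fails — vRv, vR²w but v ≠ w.
F4: fails — uRx, uR²u but x ≠ u.
Valid on: F1.

F1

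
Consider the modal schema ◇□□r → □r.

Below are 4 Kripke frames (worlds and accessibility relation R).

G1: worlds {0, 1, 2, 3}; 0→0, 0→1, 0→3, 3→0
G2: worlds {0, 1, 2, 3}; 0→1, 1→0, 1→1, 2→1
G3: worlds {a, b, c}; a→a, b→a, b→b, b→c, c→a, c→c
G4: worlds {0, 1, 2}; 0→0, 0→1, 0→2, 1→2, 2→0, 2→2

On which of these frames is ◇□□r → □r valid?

G2

Frame correspondent (Sahlqvist): ∀x ∀y ∀z ((xRy ∧ xRz) → ∃w (yR²w ∧ z = w)) — i.e. a generalized confluence (Geach) condition.
G1: fails — 0R1, 0R0 but no w with 1R²w and 0=w.
G2: holds.
G3: fails — bRa, bRb but no w with aR²w and b=w.
G4: fails — 0R1, 0R1 but no w with 1R²w and 1=w.
Valid on: G2.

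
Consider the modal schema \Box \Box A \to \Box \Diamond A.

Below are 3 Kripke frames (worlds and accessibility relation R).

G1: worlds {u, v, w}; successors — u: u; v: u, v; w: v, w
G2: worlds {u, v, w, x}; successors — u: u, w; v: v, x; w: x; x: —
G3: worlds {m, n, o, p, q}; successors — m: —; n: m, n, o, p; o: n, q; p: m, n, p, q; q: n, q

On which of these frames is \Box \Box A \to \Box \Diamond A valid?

The schema corresponds to a generalized confluence (Geach) condition: \forall x \forall z (xRz \to \exists w (x R^2 w \wedge zRw)).
G1: holds.
G2: fails — vRx but no t with vR²t and xRt.
G3: fails — nRm but no w with nR²w and mRw.
Valid on: G1.

G1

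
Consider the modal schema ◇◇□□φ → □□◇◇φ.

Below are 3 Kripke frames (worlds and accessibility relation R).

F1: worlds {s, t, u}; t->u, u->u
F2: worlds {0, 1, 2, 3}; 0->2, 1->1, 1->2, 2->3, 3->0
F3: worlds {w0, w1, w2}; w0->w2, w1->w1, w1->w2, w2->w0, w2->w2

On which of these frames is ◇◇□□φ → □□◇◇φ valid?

The schema corresponds to a generalized confluence (Geach) condition: ∀x ∀y ∀z ((xR²y ∧ xR²z) → ∃w (yR²w ∧ zR²w)).
F1: satisfies the condition.
F2: fails — 1R²1, 1R²2 but no w with 1R²w and 2R²w.
F3: satisfies the condition.
Valid on: F1, F3.

F1, F3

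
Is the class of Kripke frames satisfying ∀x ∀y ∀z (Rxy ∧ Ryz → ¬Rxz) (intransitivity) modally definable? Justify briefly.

Modal frame validity is preserved under surjective bounded morphisms.
The 3-cycle (worlds 0,1,2 with 0→1→2→0) is intransitive. Mapping every world to a single reflexive point • is a surjective bounded morphism; the reflexive point is not intransitive (R••∧R•• but R••).
So the class is not modally definable.

No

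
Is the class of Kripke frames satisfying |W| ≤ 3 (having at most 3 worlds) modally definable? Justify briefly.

Modal frame validity is preserved under disjoint unions.
Any modal formula valid on each of 4 disjoint one-world frames is valid on their disjoint union (validity is preserved under disjoint unions). Each one-world frame has |W|=1≤3, but the union has |W|=4.
So the class is not modally definable.

No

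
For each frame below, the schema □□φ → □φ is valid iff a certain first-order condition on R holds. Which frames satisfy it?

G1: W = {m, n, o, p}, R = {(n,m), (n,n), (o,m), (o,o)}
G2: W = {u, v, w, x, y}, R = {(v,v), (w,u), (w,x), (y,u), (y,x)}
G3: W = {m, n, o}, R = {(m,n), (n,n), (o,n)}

G1, G3

Frame correspondent (Sahlqvist): ∀x ∀y (Rxy → ∃z (Rxz ∧ Rzy)) — i.e. density.
G1: condition met.
G2: fails — Ryx but no z with Ryz and Rzx.
G3: condition met.
Valid on: G1, G3.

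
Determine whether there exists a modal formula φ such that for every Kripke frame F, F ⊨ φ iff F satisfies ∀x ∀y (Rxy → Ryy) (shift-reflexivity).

The condition is shift-reflexivity. A defining modal formula is □(□p → p).
Suppose □(□p→p) is valid. Take Rxy and set V(p)={w : Ryw}. Then at y, □p holds; since □(□p→p) at x, □p→p at y, so p at y, i.e. Ryy.

Yes — defined by □(□p → p)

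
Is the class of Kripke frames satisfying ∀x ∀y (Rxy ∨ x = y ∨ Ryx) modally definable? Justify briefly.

Not definable by any modal formula

Any modally definable frame class is closed under disjoint unions.
Take 4 disjoint single-world reflexive frames: each is trivially connected, but their disjoint union has 4 worlds with no edge between distinct components, so it is not connected.
So no modal formula (or set of formulas) defines exactly the connected frames.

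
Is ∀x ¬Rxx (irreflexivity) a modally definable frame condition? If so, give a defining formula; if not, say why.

Any modally definable frame class is closed under surjective bounded morphisms.
The 3-cycle (worlds a,b,c with a→b→c→a) is irreflexive, and the map sending every world to a single reflexive point • is a surjective bounded morphism (forth: every edge maps to (•,•); back: every world has a successor). So any modal formula valid on the 3-cycle is also valid on the reflexive point, which is not irreflexive.
Hence irreflexivity is not modally definable.

No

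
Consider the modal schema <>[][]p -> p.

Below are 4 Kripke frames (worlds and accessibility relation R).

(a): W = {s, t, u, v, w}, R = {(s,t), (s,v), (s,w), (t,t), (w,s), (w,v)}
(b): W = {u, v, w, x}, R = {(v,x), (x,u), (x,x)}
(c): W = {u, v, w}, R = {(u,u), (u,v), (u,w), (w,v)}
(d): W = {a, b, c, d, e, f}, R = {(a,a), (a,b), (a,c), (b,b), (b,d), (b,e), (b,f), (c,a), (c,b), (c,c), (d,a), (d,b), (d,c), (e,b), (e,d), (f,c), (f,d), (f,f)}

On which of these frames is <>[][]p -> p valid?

This is the axiom for a generalized confluence (Geach) condition; its first-order frame correspondent is forall x forall y (xRy -> exists w (y R^2 w & x = w)).
(a): fails — sRt but no w* with tR²w* and s=w*.
(b): fails — vRx but no t with xR²t and v=t.
(c): fails — uRv but no t with vR²t and u=t.
(d): satisfies the condition.

(d)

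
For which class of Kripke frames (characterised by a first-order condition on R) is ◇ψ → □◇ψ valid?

This schema is the 5 axiom.
Its frame correspondent is the Euclidean property — ∀x ∀y ∀z (Rxy ∧ Rxz → Ryz).

The Euclidean property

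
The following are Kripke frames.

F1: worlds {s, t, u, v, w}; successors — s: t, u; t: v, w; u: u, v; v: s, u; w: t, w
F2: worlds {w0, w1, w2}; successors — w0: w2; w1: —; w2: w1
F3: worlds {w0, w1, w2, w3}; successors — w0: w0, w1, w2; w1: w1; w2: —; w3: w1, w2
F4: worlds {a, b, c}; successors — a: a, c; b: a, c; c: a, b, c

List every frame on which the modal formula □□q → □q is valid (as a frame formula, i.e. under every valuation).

F4

This is the axiom for density; its first-order frame correspondent is ∀x ∀y (Rxy → ∃z (Rxz ∧ Rzy)).
F1: fails — Rtv but no z with Rtz and Rzv.
F2: fails — Rw0w2 but no z with Rw0z and Rzw2.
F3: fails — Rw3w2 but no z with Rw3z and Rzw2.
F4: holds.
Valid on: F4.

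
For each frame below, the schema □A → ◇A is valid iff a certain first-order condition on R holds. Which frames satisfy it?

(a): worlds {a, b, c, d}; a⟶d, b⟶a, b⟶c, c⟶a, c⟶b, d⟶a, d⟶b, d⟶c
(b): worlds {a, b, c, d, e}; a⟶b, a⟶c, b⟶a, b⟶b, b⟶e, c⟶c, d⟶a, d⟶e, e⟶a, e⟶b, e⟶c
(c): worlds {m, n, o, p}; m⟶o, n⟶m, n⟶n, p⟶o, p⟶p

This is the axiom for seriality; its first-order frame correspondent is ∀x ∃y Rxy.
(a): satisfies the condition.
(b): satisfies the condition.
(c): fails — world o has no successor.

(a), (b)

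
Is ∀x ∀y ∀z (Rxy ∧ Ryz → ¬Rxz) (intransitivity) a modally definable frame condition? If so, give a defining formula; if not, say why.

No

Any modally definable frame class is closed under surjective bounded morphisms.
The 7-cycle (worlds s,t,u,v,w,x,y with s→t→u→v→w→x→y→s) is intransitive. Mapping every world to a single reflexive point • is a surjective bounded morphism; the reflexive point is not intransitive (R••∧R•• but R••).
So no modal formula (or set of formulas) defines exactly the intransitive frames.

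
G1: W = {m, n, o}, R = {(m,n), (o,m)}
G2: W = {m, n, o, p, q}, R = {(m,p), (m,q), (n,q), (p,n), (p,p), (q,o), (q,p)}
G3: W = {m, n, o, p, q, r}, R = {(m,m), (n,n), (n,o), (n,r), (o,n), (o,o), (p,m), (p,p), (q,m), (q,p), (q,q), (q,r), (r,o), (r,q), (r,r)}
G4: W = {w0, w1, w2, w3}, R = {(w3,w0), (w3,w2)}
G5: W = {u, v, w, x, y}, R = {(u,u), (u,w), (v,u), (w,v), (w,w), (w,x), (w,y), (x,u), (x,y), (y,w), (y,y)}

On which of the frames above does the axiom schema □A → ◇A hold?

G3, G5

Frame correspondent (Sahlqvist): ∀x ∃y Rxy — i.e. seriality.
G1: fails — world n has no successor.
G2: fails — world o has no successor.
G3: condition met.
G4: fails — world w0 has no successor.
G5: condition met.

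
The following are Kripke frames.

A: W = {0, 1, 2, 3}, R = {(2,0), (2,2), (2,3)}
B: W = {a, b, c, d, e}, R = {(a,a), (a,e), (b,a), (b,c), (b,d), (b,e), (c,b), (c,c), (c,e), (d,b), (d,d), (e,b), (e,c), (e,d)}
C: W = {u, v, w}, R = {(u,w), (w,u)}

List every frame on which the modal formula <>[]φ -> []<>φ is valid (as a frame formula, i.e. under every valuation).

This is the axiom for convergence; its first-order frame correspondent is forall x forall y forall z (Rxy & Rxz -> exists w (Ryw & Rzw)).
A: fails — R23 and R23 but 3 and 3 have no common successor.
B: fails — Rae and Raa but e and a have no common successor.
C: condition met.
Valid on: C.

C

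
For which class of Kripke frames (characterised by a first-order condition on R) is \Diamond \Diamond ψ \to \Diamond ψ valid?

transitivity: \forall x \forall y \forall z (Rxy \wedge Ryz \to Rxz)

This is a form of the 4 axiom.
Its frame correspondent is transitivity — \forall x \forall y \forall z (Rxy \wedge Ryz \to Rxz).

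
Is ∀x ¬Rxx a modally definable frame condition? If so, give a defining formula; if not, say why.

Any modally definable frame class is closed under surjective bounded morphisms.
The 2-cycle (worlds w0,w1 with w0→w1→w0) is irreflexive, and the map sending every world to a single reflexive point • is a surjective bounded morphism (forth: every edge maps to (•,•); back: every world has a successor). So any modal formula valid on the 2-cycle is also valid on the reflexive point, which is not irreflexive.
So the class is not modally definable.

No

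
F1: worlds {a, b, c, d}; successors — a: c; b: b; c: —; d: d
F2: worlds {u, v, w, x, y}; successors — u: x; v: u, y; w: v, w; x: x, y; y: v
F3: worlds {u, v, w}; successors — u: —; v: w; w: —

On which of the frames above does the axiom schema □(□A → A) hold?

The schema corresponds to shift-reflexivity: ∀x ∀y (Rxy → Ryy).
F1: fails — Rac but not Rcc.
F2: fails — Rvu but not Ruu.
F3: fails — Rvw but not Rww.

none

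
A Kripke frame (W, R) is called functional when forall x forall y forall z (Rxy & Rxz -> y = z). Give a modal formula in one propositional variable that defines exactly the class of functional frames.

◇r → □r

A defining formula is ◇r → □r (the CD axiom).
Suppose ◇r→□r is valid. Take Rxy, Rxz and set V(r)={y}. Then ◇r at x, so □r at x, so r at z, i.e. z=y.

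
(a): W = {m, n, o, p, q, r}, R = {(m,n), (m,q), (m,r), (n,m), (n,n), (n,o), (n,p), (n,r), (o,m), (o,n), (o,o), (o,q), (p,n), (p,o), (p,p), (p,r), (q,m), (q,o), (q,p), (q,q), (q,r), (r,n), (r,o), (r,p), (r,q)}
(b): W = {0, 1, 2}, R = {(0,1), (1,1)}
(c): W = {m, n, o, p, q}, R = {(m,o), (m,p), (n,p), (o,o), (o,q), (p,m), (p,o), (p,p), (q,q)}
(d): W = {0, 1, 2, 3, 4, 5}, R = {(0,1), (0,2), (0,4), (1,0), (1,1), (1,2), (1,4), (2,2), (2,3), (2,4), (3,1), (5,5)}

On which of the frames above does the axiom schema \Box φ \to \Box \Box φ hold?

(b)

The schema corresponds to transitivity: \forall x \forall y \forall z (Rxy \wedge Ryz \to Rxz).
(a): fails — Rom and Rmr but not Ror.
(b): ✓.
(c): fails — Rpo and Roq but not Rpq.
(d): fails — R02 and R23 but not R03.
Valid on: (b).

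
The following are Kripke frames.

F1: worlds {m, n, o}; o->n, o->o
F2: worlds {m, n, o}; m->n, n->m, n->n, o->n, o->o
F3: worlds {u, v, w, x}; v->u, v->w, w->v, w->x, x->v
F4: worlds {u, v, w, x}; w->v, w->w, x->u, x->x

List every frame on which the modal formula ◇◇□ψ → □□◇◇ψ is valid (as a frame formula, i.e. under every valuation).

F2

The schema corresponds to a generalized confluence (Geach) condition: ∀x ∀y ∀z ((xR²y ∧ xR²z) → ∃w (yRw ∧ zR²w)).
F1: fails — oR²n, oR²n but no w with nRw and nR²w.
F2: holds.
F3: fails — vR²v, vR²v but no t with vRt and vR²t.
F4: fails — wR²v, wR²v but no t with vRt and vR²t.
Valid on: F2.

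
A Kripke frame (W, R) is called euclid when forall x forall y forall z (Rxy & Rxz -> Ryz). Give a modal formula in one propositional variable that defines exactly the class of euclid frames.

◇s → □◇s

This is the Euclidean property; the standard corresponding axiom is 5: ◇s → □◇s.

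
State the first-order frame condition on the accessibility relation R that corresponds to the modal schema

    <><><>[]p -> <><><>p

forall x forall y (x R^3 y -> exists w (yRw & x R^3 w))

This is a Sahlqvist (Geach-type) schema ◇^3□^1p → □^0◇^3p.
Minimal-valuation argument: fix x; take any y with xR^3y and any z with xR^0z. Set V(p) to the set of worlds R-reachable from y in exactly 1 step. Then □^1p holds at y, so the antecedent holds at x; validity forces ◇^3p at z, giving a w with zR^3w and yR^1w.
First-order correspondent: forall x forall y (x R^3 y -> exists w (yRw & x R^3 w)).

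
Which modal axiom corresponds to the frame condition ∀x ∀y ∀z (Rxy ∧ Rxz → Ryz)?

This is the Euclidean property; the standard corresponding axiom is 5: ◇r → □◇r.
Suppose ◇r→□◇r is valid. Take Rxy, Rxz and set V(r)={y}. Then ◇r at x, so □◇r at x, so ◇r at z, so some w with Rzw has r; w=y, i.e. Rzy. By symmetry of the argument, Ryz.

◇r → □◇r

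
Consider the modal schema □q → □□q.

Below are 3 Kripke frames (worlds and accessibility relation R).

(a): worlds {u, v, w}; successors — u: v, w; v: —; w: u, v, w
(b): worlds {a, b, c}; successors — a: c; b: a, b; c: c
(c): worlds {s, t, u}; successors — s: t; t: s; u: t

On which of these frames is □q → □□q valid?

none

The schema corresponds to transitivity: ∀x ∀y ∀z (Rxy ∧ Ryz → Rxz).
(a): fails — Ruw and Rwu but not Ruu.
(b): fails — Rba and Rac but not Rbc.
(c): fails — Rts and Rst but not Rtt.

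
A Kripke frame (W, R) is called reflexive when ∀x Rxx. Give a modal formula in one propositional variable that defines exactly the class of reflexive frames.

This is reflexivity; the standard corresponding axiom is T: □ψ → ψ.
Suppose □ψ→ψ is valid. At any x set V(ψ)={w : Rxw}. Then □ψ holds at x, so ψ holds at x, i.e. Rxx.

□ψ → ψ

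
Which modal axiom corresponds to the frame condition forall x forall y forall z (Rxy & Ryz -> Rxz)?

□s → □□s

This is transitivity; the standard corresponding axiom is 4: □s → □□s.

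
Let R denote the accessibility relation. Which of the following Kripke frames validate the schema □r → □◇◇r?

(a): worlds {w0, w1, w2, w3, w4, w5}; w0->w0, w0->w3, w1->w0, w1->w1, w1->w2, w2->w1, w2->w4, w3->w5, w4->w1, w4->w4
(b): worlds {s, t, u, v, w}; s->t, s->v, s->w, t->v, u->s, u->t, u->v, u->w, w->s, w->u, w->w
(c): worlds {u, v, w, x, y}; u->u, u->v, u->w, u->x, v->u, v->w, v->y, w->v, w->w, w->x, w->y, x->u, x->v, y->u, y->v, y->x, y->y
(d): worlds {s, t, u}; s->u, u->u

Frame correspondent (Sahlqvist): ∀x ∀z (xRz → ∃w (xRw ∧ zR²w)) — i.e. a generalized confluence (Geach) condition.
(a): fails — w0Rw3 but no w with w0Rw and w3R²w.
(b): fails — sRt but no w* with sRw* and tR²w*.
(c): ✓.
(d): ✓.
Valid on: (c), (d).

(c), (d)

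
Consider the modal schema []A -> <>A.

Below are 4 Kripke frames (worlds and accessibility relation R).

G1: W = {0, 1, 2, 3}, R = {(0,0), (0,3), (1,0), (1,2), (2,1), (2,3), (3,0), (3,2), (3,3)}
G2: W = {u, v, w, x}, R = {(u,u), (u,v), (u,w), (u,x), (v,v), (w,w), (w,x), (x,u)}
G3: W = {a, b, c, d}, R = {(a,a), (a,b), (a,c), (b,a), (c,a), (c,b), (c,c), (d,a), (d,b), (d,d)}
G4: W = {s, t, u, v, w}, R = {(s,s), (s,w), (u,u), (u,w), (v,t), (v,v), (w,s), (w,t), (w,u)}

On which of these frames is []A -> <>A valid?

G1, G2, G3

This is the axiom for seriality; its first-order frame correspondent is forall x exists y Rxy.
G1: condition met.
G2: condition met.
G3: condition met.
G4: fails — world t has no successor.
Valid on: G1, G2, G3.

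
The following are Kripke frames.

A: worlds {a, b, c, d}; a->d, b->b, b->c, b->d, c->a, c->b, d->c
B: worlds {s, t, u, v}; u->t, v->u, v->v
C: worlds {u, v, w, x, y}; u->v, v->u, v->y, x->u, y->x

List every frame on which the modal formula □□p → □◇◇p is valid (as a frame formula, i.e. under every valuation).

none

The schema corresponds to a generalized confluence (Geach) condition: ∀x ∀z (xRz → ∃w (xR²w ∧ zR²w)).
A: fails — aRd but no w with aR²w and dR²w.
B: fails — uRt but no w with uR²w and tR²w.
C: fails — uRv but no t with uR²t and vR²t.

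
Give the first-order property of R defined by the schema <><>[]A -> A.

forall x forall y (x R^2 y -> exists w (yRw & x = w))

This is a Sahlqvist (Geach-type) schema ◇^2□^1A → □^0◇^0A.
Minimal-valuation argument: fix x; take any y with xR^2y and any z with xR^0z. Set V(A) to the set of worlds R-reachable from y in exactly 1 step. Then □^1A holds at y, so the antecedent holds at x; validity forces ◇^0A at z, giving a w with zR^0w and yR^1w.
First-order correspondent: forall x forall y (x R^2 y -> exists w (yRw & x = w)).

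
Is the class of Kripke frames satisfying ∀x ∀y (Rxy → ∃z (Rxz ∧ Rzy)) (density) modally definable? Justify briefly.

Definable; □□r → □r defines it

This is a Sahlqvist condition; the C4 axiom □□r → □r defines it.
Suppose □□r→□r is valid. Take Rxy and set V(r)={w : xR²w}. Then □□r at x, so □r at x, so r at y, i.e. ∃z(Rxz∧Rzy).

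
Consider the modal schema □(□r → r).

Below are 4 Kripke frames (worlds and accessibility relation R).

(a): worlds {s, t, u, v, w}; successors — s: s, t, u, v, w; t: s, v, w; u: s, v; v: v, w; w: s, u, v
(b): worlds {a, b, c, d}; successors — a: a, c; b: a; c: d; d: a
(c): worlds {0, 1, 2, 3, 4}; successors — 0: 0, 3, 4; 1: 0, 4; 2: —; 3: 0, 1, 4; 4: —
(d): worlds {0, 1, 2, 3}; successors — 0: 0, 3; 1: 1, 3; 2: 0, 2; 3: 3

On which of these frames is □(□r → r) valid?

(d)

Frame correspondent (Sahlqvist): ∀x ∀y (Rxy → Ryy) — i.e. shift-reflexivity.
(a): fails — Rwu but not Ruu.
(b): fails — Rcd but not Rdd.
(c): fails — R34 but not R44.
(d): condition met.
Valid on: (d).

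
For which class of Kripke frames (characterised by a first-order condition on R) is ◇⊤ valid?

◇⊤ holds at w iff w has a successor, so frame-validity of ◇⊤ is exactly seriality. Equivalently via □r → ◇r:
Suppose □r→◇r is valid. At any x set V(r)=W. Then □r at x, so ◇r at x, so x has a successor.

Seriality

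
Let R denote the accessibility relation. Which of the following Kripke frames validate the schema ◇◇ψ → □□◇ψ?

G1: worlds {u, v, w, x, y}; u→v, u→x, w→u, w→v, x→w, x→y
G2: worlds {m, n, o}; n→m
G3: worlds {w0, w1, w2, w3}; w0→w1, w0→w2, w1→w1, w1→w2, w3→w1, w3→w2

The schema corresponds to a generalized confluence (Geach) condition: ∀x ∀y ∀z ((xR²y ∧ xR²z) → ∃w (y = w ∧ zRw)).
G1: fails — uR²w, uR²w but no t with w=t and wRt.
G2: satisfies the condition.
G3: fails — w0R²w1, w0R²w2 but no w with w1=w and w2Rw.

G2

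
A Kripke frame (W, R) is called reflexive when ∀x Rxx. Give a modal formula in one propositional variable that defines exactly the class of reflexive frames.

A defining formula is □s → s (the T axiom).
Suppose □s→s is valid. At any x set V(s)={w : Rxw}. Then □s holds at x, so s holds at x, i.e. Rxx.

□s → s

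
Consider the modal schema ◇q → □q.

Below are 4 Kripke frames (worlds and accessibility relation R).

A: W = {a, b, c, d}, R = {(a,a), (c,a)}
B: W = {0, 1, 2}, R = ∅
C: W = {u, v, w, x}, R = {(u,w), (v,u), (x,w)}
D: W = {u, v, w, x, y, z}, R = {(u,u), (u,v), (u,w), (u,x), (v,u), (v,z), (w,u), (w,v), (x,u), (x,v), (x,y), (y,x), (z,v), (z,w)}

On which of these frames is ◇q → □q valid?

A, B, C

This is the axiom for partial functionality; its first-order frame correspondent is ∀x ∀y ∀z (Rxy ∧ Rxz → y = z).
A: condition met.
B: condition met.
C: condition met.
D: fails — u sees both u and v.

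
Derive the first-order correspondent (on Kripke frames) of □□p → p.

∀x ∃w (xR²w ∧ x = w)

This is a Sahlqvist (Geach-type) schema ◇^0□^2p → □^0◇^0p.
First-order correspondent: ∀x ∃w (xR²w ∧ x = w).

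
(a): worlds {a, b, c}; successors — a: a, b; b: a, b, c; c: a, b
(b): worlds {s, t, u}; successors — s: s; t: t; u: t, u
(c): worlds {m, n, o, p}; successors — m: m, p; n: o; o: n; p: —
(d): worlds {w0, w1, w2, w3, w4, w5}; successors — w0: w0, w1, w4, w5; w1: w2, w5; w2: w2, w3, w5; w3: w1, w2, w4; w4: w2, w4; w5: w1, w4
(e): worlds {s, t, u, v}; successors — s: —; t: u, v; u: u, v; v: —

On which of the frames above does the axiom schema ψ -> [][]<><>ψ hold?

(a)

The schema corresponds to a generalized confluence (Geach) condition: forall x forall z (x R^2 z -> exists w (x = w & z R^2 w)).
(a): ✓.
(b): fails — uR²t but no w with u=w and tR²w.
(c): fails — mR²p but no w with m=w and pR²w.
(d): fails — w0R²w1 but no w with w0=w and w1R²w.
(e): fails — tR²u but no w with t=w and uR²w.
Valid on: (a).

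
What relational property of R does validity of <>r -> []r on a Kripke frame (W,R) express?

Partial functionality

This is the CD axiom.
Its frame correspondent is partial functionality — forall x forall y forall z (Rxy & Rxz -> y = z).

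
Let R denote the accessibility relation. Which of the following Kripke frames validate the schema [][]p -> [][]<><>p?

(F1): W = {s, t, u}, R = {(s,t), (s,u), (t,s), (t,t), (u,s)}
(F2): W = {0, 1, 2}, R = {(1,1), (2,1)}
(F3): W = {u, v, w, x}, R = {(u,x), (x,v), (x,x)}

(F1), (F2)

This is the axiom for a generalized confluence (Geach) condition; its first-order frame correspondent is forall x forall z (x R^2 z -> exists w (x R^2 w & z R^2 w)).
(F1): satisfies the condition.
(F2): satisfies the condition.
(F3): fails — uR²v but no t with uR²t and vR²t.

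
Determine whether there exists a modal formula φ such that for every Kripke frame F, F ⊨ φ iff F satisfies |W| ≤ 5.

Any modally definable frame class is closed under disjoint unions.
Any modal formula valid on each of 6 disjoint one-world frames is valid on their disjoint union (validity is preserved under disjoint unions). Each one-world frame has |W|=1≤5, but the union has |W|=6.
Hence having at most 5 worlds is not modally definable.

No — not modally definable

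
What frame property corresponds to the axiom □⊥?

emptiness of R: ∀x ∀y ¬Rxy

□⊥ is valid iff no world has any successor (otherwise □⊥ fails at any world with one).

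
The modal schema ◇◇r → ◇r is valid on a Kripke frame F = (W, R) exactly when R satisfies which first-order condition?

transitivity

This is a form of the 4 axiom.
It corresponds to transitivity: ∀x ∀y ∀z (Rxy ∧ Ryz → Rxz).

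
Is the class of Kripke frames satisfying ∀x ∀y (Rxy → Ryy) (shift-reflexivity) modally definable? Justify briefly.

Yes: it is shift-reflexivity, defined by the T□ schema □(□r → r).
Suppose □(□r→r) is valid. Take Rxy and set V(r)={w : Ryw}. Then at y, □r holds; since □(□r→r) at x, □r→r at y, so r at y, i.e. Ryy.

Definable; □(□r → r) defines it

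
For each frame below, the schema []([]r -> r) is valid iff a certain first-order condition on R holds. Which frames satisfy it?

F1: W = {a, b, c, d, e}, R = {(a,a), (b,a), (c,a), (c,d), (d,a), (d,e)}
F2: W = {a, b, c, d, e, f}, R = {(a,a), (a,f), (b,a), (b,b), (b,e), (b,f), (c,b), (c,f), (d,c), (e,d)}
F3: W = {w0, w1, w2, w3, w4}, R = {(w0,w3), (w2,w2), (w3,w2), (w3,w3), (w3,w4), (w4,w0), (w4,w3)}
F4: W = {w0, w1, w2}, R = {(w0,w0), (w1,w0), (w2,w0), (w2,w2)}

This is the axiom for shift-reflexivity; its first-order frame correspondent is forall x forall y (Rxy -> Ryy).
F1: fails — Rcd but not Rdd.
F2: fails — Rdc but not Rcc.
F3: fails — Rw4w0 but not Rw0w0.
F4: holds.

F4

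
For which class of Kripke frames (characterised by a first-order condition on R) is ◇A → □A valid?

partial functionality

This schema is the CD axiom.
It corresponds to partial functionality: ∀x ∀y ∀z (Rxy ∧ Rxz → y = z).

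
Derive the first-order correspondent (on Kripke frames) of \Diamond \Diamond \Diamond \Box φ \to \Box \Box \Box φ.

\forall x \forall y \forall z ((x R^3 y \wedge x R^3 z) \to \exists w (yRw \wedge z = w))

This is a Sahlqvist (Geach-type) schema ◇^3□^1φ → □^3◇^0φ.
First-order correspondent: \forall x \forall y \forall z ((x R^3 y \wedge x R^3 z) \to \exists w (yRw \wedge z = w)).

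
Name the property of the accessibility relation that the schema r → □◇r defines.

Suppose r→□◇r is valid. Take Rxy and set V(r)={x}. Then r at x, so □◇r at x, so ◇r at y, so some z with Ryz has r; z=x, i.e. Ryx.

symmetry: ∀x ∀y (Rxy → Ryx)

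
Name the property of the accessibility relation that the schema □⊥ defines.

□⊥ is valid iff no world has any successor (otherwise □⊥ fails at any world with one).
Conversely, on a frame with emptiness of R the schema holds at every world under every valuation.
So the correspondent is emptiness of R.

emptiness of R: ∀x ∀y ¬Rxy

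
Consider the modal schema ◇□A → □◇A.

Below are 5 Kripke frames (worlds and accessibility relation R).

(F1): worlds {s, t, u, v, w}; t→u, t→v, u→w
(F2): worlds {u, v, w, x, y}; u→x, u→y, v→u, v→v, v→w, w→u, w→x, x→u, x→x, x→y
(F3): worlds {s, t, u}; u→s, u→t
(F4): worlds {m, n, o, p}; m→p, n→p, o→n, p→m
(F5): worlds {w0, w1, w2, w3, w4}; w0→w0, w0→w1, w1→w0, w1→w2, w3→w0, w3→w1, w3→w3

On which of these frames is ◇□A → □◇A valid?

Frame correspondent (Sahlqvist): ∀x ∀y ∀z (Rxy ∧ Rxz → ∃w (Ryw ∧ Rzw)) — i.e. convergence.
(F1): fails — Rtu and Rtv but u and v have no common successor.
(F2): fails — Rux and Ruy but x and y have no common successor.
(F3): fails — Rus and Rus but s and s have no common successor.
(F4): condition met.
(F5): fails — Rw1w2 and Rw1w2 but w2 and w2 have no common successor.
Valid on: (F4).

(F4)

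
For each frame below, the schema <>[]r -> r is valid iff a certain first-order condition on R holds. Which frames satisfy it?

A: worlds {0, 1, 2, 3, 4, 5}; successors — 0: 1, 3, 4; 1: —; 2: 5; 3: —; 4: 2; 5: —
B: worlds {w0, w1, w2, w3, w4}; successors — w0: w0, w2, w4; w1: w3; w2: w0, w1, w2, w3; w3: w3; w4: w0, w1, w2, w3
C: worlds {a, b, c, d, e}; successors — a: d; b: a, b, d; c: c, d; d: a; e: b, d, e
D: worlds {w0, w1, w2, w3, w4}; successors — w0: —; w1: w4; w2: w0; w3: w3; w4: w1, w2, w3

This is the axiom for a generalized confluence (Geach) condition; its first-order frame correspondent is forall x forall y (xRy -> exists w (yRw & x = w)).
A: fails — 0R1 but no w with 1Rw and 0=w.
B: fails — w1Rw3 but no w with w3Rw and w1=w.
C: fails — bRa but no w with aRw and b=w.
D: fails — w2Rw0 but no w with w0Rw and w2=w.
Valid on no frame.

none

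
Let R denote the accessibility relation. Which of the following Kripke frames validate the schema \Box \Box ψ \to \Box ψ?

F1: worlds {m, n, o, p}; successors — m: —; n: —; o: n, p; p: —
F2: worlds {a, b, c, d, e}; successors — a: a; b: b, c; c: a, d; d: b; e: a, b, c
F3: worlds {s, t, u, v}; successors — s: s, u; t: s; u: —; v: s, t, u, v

F3

Frame correspondent (Sahlqvist): \forall x \forall y (Rxy \to \exists z (Rxz \wedge Rzy)) — i.e. density.
F1: fails — Ron but no z with Roz and Rzn.
F2: fails — Rcd but no z with Rcz and Rzd.
F3: holds.
Valid on: F3.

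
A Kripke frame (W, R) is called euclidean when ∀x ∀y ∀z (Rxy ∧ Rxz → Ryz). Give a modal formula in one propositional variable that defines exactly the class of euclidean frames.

The condition is the Euclidean property. The 5 schema ◇s → □◇s defines it.
Suppose ◇s→□◇s is valid. Take Rxy, Rxz and set V(s)={y}. Then ◇s at x, so □◇s at x, so ◇s at z, so some w with Rzw has s; w=y, i.e. Rzy. By symmetry of the argument, Ryz.

◇s → □◇s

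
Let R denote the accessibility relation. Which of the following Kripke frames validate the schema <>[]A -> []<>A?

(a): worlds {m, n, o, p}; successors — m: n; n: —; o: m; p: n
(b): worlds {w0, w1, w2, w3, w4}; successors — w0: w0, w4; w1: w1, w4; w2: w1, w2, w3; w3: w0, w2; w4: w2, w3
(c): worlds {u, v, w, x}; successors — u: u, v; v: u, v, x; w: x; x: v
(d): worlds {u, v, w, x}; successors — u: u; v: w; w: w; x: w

The schema corresponds to convergence: forall x forall y forall z (Rxy & Rxz -> exists w (Ryw & Rzw)).
(a): fails — Rmn and Rmn but n and n have no common successor.
(b): fails — Rw0w4 and Rw0w0 but w4 and w0 have no common successor.
(c): ✓.
(d): ✓.
Valid on: (c), (d).

(c), (d)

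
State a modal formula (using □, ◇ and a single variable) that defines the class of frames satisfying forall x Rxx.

The condition is reflexivity. The T schema □s → s defines it.

□s → s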